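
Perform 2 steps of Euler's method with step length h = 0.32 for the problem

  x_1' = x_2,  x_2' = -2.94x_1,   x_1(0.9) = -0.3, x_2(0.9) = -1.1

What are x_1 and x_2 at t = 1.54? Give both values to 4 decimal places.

-0.9137, -0.2044

Euler on (x_1,x_2): x_1_{n+1} = x_1_n + h·x_1', x_2_{n+1} = x_2_n + h·x_2'.
0.900000: (-0.300000, -1.100000); f=(-1.100000, 0.882000) → (-0.652000, -0.817760)
1.220000: (-0.652000, -0.817760); f=(-0.817760, 1.916880) → (-0.913683, -0.204358)
(x_1(1.54), x_2(1.54)) ≈ (-0.9137, -0.2044)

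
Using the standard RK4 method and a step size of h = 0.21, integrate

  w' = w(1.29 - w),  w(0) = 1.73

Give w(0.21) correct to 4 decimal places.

RK4: k1 = f(t_n, w_n); k2 = f(t_n + h/2, w_n + (h/2)·k1); k3 = f(t_n + h/2, w_n + (h/2)·k2); k4 = f(t_n + h, w_n + h·k3); w_{n+1} = w_n + (h/6)·(k1 + 2k2 + 2k3 + k4).
t=0.000000, w=1.730000:
  k1 = f(0.000000, 1.730000) = -0.761200
  k2 = f(0.105000, 1.650074) = -0.594149
  k3 = f(0.105000, 1.667614) = -0.629715
  k4 = f(0.210000, 1.597760) = -0.491726
  w ← 1.730000 + (0.21/6)·(k1 + 2k2 + 2k3 + k4) = 1.600477
w(0.21) ≈ 1.6005

1.6005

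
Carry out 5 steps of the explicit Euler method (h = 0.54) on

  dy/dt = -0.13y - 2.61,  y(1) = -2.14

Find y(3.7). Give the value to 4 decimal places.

-7.6118

Euler: y_{n+1} = y_n + h·f(t_n, y_n).
t=1.000000, y=-2.140000: f=-2.331800 → y ← -2.140000 + 0.54·(-2.331800) = -3.399172
t=1.540000, y=-3.399172: f=-2.168108 → y ← -3.399172 + 0.54·(-2.168108) = -4.569950
t=2.080000, y=-4.569950: f=-2.015906 → y ← -4.569950 + 0.54·(-2.015906) = -5.658540
t=2.620000, y=-5.658540: f=-1.874390 → y ← -5.658540 + 0.54·(-1.874390) = -6.670710
t=3.160000, y=-6.670710: f=-1.742808 → y ← -6.670710 + 0.54·(-1.742808) = -7.611826
y(3.7) ≈ -7.6118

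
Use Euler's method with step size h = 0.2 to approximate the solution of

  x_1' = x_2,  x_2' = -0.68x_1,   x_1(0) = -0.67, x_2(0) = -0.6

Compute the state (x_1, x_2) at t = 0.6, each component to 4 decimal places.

Euler on (x_1,x_2): x_1_{n+1} = x_1_n + h·x_1', x_2_{n+1} = x_2_n + h·x_2'.
0.000000: (-0.670000, -0.600000); f=(-0.600000, 0.455600) → (-0.790000, -0.508880)
0.200000: (-0.790000, -0.508880); f=(-0.508880, 0.537200) → (-0.891776, -0.401440)
0.400000: (-0.891776, -0.401440); f=(-0.401440, 0.606408) → (-0.972064, -0.280158)
(x_1(0.6), x_2(0.6)) ≈ (-0.9721, -0.2802)

-0.9721, -0.2802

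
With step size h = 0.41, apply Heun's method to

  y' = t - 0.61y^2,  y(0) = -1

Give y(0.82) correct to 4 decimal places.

-1.4386

Heun: k1 = f(t_n, y_n); k2 = f(t_n + h, y_n + h·k1); y_{n+1} = y_n + (h/2)·(k1 + k2).
t=0.000000, y=-1.000000:
  k1 = f(0.000000, -1.000000) = -0.610000
  k2 = f(0.410000, -1.250100) = -0.543278
  y ← -1.000000 + (0.41/2)·(-0.610000 + (-0.543278)) = -1.236422
t=0.410000, y=-1.236422:
  k1 = f(0.410000, -1.236422) = -0.522531
  k2 = f(0.820000, -1.450660) = -0.463692
  y ← -1.236422 + (0.41/2)·(-0.522531 + (-0.463692)) = -1.438598
y(0.82) ≈ -1.4386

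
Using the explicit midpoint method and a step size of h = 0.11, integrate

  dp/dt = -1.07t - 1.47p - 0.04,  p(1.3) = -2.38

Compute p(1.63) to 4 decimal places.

Midpoint: k1 = f(t_n, p_n); k2 = f(t_n + h/2, p_n + (h/2)·k1); p_{n+1} = p_n + h·k2.
t=1.300000, p=-2.380000:
  k1 = f(1.300000, -2.380000) = 2.067600
  k2 = f(1.355000, -2.266282) = 1.841585
  p ← -2.380000 + 0.11·1.841585 = -2.177426
t=1.410000, p=-2.177426:
  k1 = f(1.410000, -2.177426) = 1.652116
  k2 = f(1.465000, -2.086559) = 1.459692
  p ← -2.177426 + 0.11·1.459692 = -2.016860
t=1.520000, p=-2.016860:
  k1 = f(1.520000, -2.016860) = 1.298384
  k2 = f(1.575000, -1.945448) = 1.134559
  p ← -2.016860 + 0.11·1.134559 = -1.892058
p(1.63) ≈ -1.8921

-1.8921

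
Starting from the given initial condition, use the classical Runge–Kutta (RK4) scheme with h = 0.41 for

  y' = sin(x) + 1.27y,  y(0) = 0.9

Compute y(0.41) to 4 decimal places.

1.6138

RK4: k1 = f(x_n, y_n); k2 = f(x_n + h/2, y_n + (h/2)·k1); k3 = f(x_n + h/2, y_n + (h/2)·k2); k4 = f(x_n + h, y_n + h·k3); y_{n+1} = y_n + (h/6)·(k1 + 2k2 + 2k3 + k4).
x=0.000000, y=0.900000:
  k1 = f(0.000000, 0.900000) = 1.143000
  k2 = f(0.205000, 1.134315) = 1.644147
  k3 = f(0.205000, 1.237050) = 1.774621
  k4 = f(0.410000, 1.627595) = 2.465654
  y ← 0.900000 + (0.41/6)·(k1 + 2k2 + 2k3 + k4) = 1.613823
y(0.41) ≈ 1.6138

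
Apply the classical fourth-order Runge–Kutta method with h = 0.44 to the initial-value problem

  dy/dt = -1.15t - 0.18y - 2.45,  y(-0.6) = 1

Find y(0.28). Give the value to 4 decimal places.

-1.0015

RK4: k1 = f(t_n, y_n); k2 = f(t_n + h/2, y_n + (h/2)·k1); k3 = f(t_n + h/2, y_n + (h/2)·k2); k4 = f(t_n + h, y_n + h·k3); y_{n+1} = y_n + (h/6)·(k1 + 2k2 + 2k3 + k4).
t=-0.600000, y=1.000000:
  k1 = f(-0.600000, 1.000000) = -1.940000
  k2 = f(-0.380000, 0.573200) = -2.116176
  k3 = f(-0.380000, 0.534441) = -2.109199
  k4 = f(-0.160000, 0.071952) = -2.278951
  y ← 1.000000 + (0.44/6)·(k1 + 2k2 + 2k3 + k4) = 0.070889
t=-0.160000, y=0.070889:
  k1 = f(-0.160000, 0.070889) = -2.278760
  k2 = f(0.060000, -0.430439) = -2.441521
  k3 = f(0.060000, -0.466246) = -2.435076
  k4 = f(0.280000, -1.000545) = -2.591902
  y ← 0.070889 + (0.44/6)·(k1 + 2k2 + 2k3 + k4) = -1.001528
y(0.28) ≈ -1.0015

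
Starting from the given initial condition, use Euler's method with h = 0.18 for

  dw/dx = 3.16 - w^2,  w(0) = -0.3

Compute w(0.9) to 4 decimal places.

Euler: w_{n+1} = w_n + h·f(x_n, w_n).
x=0.000000, w=-0.300000: f=3.070000 → w ← -0.300000 + 0.18·3.070000 = 0.252600
x=0.180000, w=0.252600: f=3.096193 → w ← 0.252600 + 0.18·3.096193 = 0.809915
x=0.360000, w=0.809915: f=2.504038 → w ← 0.809915 + 0.18·2.504038 = 1.260642
x=0.540000, w=1.260642: f=1.570783 → w ← 1.260642 + 0.18·1.570783 = 1.543383
x=0.720000, w=1.543383: f=0.777970 → w ← 1.543383 + 0.18·0.777970 = 1.683417
w(0.9) ≈ 1.6834

1.6834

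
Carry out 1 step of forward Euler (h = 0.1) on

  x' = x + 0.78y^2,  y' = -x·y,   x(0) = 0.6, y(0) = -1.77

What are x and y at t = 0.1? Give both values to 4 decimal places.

Euler on (x,y): x_{n+1} = x_n + h·x', y_{n+1} = y_n + h·y'.
0.000000: (0.600000, -1.770000); f=(3.043662, 1.062000) → (0.904366, -1.663800)
(x(0.1), y(0.1)) ≈ (0.9044, -1.6638)

0.9044, -1.6638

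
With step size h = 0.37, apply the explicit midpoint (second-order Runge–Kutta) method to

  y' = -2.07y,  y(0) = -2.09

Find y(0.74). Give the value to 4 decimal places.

-0.5813

Midpoint: k1 = f(s_n, y_n); k2 = f(s_n + h/2, y_n + (h/2)·k1); y_{n+1} = y_n + h·k2.
s=0.000000, y=-2.090000:
  k1 = f(0.000000, -2.090000) = 4.326300
  k2 = f(0.185000, -1.289635) = 2.669543
  y ← -2.090000 + 0.37·2.669543 = -1.102269
s=0.370000, y=-1.102269:
  k1 = f(0.370000, -1.102269) = 2.281697
  k2 = f(0.555000, -0.680155) = 1.407921
  y ← -1.102269 + 0.37·1.407921 = -0.581338
y(0.74) ≈ -0.5813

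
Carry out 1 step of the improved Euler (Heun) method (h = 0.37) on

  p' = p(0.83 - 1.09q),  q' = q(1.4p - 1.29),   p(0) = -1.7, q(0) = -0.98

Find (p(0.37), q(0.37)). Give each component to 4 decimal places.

-2.5367, -0.6612

Heun on (p,q): k1 = f(s_n, state_n); k2 = f(s_n + h, state_n + h·k1); state_{n+1} = state_n + (h/2)·(k1 + k2).
0.000000: (-1.700000, -0.980000)
  k1 = (-3.226940, 3.596600)
  predictor → (-2.893968, 0.350742)
  k2 = (-1.295604, -1.873508)
  → (-2.536671, -0.661228)
(p(0.37), q(0.37)) ≈ (-2.5367, -0.6612)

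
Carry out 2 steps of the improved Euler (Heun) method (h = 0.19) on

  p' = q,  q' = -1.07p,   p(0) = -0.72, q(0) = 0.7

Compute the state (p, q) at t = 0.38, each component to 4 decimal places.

-0.4038, 0.9333

Heun on (p,q): k1 = f(t_n, state_n); k2 = f(t_n + h, state_n + h·k1); state_{n+1} = state_n + (h/2)·(k1 + k2).
0.000000: (-0.720000, 0.700000)
  k1 = (0.700000, 0.770400)
  predictor → (-0.587000, 0.846376)
  k2 = (0.846376, 0.628090)
  → (-0.573094, 0.832857)
0.190000: (-0.573094, 0.832857)
  k1 = (0.832857, 0.613211)
  predictor → (-0.414852, 0.949367)
  k2 = (0.949367, 0.443891)
  → (-0.403783, 0.933281)
(p(0.38), q(0.38)) ≈ (-0.4038, 0.9333)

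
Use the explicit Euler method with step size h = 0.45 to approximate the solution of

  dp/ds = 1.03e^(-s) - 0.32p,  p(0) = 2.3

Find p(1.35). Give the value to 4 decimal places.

2.2237

Euler: p_{n+1} = p_n + h·f(s_n, p_n).
s=0.000000, p=2.300000: f=0.294000 → p ← 2.300000 + 0.45·0.294000 = 2.432300
s=0.450000, p=2.432300: f=-0.121579 → p ← 2.432300 + 0.45·(-0.121579) = 2.377589
s=0.900000, p=2.377589: f=-0.342062 → p ← 2.377589 + 0.45·(-0.342062) = 2.223662
p(1.35) ≈ 2.2237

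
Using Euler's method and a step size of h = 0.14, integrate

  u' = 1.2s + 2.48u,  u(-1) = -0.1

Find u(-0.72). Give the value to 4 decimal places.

-0.5523

Euler: u_{n+1} = u_n + h·f(s_n, u_n).
s=-1.000000, u=-0.100000: f=-1.448000 → u ← -0.100000 + 0.14·(-1.448000) = -0.302720
s=-0.860000, u=-0.302720: f=-1.782746 → u ← -0.302720 + 0.14·(-1.782746) = -0.552304
u(-0.72) ≈ -0.5523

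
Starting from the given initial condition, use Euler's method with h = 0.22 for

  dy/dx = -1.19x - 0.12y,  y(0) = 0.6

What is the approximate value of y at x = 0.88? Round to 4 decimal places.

Euler: y_{n+1} = y_n + h·f(x_n, y_n).
x=0.000000, y=0.600000: f=-0.072000 → y ← 0.600000 + 0.22·(-0.072000) = 0.584160
x=0.220000, y=0.584160: f=-0.331899 → y ← 0.584160 + 0.22·(-0.331899) = 0.511142
x=0.440000, y=0.511142: f=-0.584937 → y ← 0.511142 + 0.22·(-0.584937) = 0.382456
x=0.660000, y=0.382456: f=-0.831295 → y ← 0.382456 + 0.22·(-0.831295) = 0.199571
y(0.88) ≈ 0.1996

0.1996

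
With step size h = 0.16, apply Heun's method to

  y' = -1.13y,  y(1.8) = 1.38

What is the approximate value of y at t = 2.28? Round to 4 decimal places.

Heun: k1 = f(t_n, y_n); k2 = f(t_n + h, y_n + h·k1); y_{n+1} = y_n + (h/2)·(k1 + k2).
t=1.800000, y=1.380000:
  k1 = f(1.800000, 1.380000) = -1.559400
  k2 = f(1.960000, 1.130496) = -1.277460
  y ← 1.380000 + (0.16/2)·(-1.559400 + (-1.277460)) = 1.153051
t=1.960000, y=1.153051:
  k1 = f(1.960000, 1.153051) = -1.302948
  k2 = f(2.120000, 0.944580) = -1.067375
  y ← 1.153051 + (0.16/2)·(-1.302948 + (-1.067375)) = 0.963425
t=2.120000, y=0.963425:
  k1 = f(2.120000, 0.963425) = -1.088671
  k2 = f(2.280000, 0.789238) = -0.891839
  y ← 0.963425 + (0.16/2)·(-1.088671 + (-0.891839)) = 0.804985
y(2.28) ≈ 0.8050

0.8050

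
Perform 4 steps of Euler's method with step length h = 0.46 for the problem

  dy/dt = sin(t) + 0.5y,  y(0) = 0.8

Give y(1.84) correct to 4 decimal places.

3.0419

Euler: y_{n+1} = y_n + h·f(t_n, y_n).
t=0.000000, y=0.800000: f=0.400000 → y ← 0.800000 + 0.46·0.400000 = 0.984000
t=0.460000, y=0.984000: f=0.935948 → y ← 0.984000 + 0.46·0.935948 = 1.414536
t=0.920000, y=1.414536: f=1.502870 → y ← 1.414536 + 0.46·1.502870 = 2.105856
t=1.380000, y=2.105856: f=2.034782 → y ← 2.105856 + 0.46·2.034782 = 3.041856
y(1.84) ≈ 3.0419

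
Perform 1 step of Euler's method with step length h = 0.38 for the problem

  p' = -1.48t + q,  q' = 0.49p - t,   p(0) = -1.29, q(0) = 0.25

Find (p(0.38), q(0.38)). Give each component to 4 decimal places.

Euler on (p,q): p_{n+1} = p_n + h·p', q_{n+1} = q_n + h·q'.
0.000000: (-1.290000, 0.250000); f=(0.250000, -0.632100) → (-1.195000, 0.009802)
(p(0.38), q(0.38)) ≈ (-1.1950, 0.0098)

-1.1950, 0.0098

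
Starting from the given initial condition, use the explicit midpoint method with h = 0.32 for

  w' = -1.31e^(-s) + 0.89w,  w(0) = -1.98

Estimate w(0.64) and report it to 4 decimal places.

Midpoint: k1 = f(s_n, w_n); k2 = f(s_n + h/2, w_n + (h/2)·k1); w_{n+1} = w_n + h·k2.
s=0.000000, w=-1.980000:
  k1 = f(0.000000, -1.980000) = -3.072200
  k2 = f(0.160000, -2.471552) = -3.315990
  w ← -1.980000 + 0.32·(-3.315990) = -3.041117
s=0.320000, w=-3.041117:
  k1 = f(0.320000, -3.041117) = -3.657849
  k2 = f(0.480000, -3.626373) = -4.038078
  w ← -3.041117 + 0.32·(-4.038078) = -4.333302
w(0.64) ≈ -4.3333

-4.3333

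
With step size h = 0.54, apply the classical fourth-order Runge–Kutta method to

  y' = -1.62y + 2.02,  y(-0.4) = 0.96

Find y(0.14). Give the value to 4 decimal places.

1.1262

RK4: k1 = f(s_n, y_n); k2 = f(s_n + h/2, y_n + (h/2)·k1); k3 = f(s_n + h/2, y_n + (h/2)·k2); k4 = f(s_n + h, y_n + h·k3); y_{n+1} = y_n + (h/6)·(k1 + 2k2 + 2k3 + k4).
s=-0.400000, y=0.960000:
  k1 = f(-0.400000, 0.960000) = 0.464800
  k2 = f(-0.130000, 1.085496) = 0.261496
  k3 = f(-0.130000, 1.030604) = 0.350421
  k4 = f(0.140000, 1.149228) = 0.158251
  y ← 0.960000 + (0.54/6)·(k1 + 2k2 + 2k3 + k4) = 1.126220
y(0.14) ≈ 1.1262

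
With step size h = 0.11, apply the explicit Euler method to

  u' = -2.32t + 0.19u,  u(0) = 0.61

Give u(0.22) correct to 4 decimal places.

Euler: u_{n+1} = u_n + h·f(t_n, u_n).
t=0.000000, u=0.610000: f=0.115900 → u ← 0.610000 + 0.11·0.115900 = 0.622749
t=0.110000, u=0.622749: f=-0.136878 → u ← 0.622749 + 0.11·(-0.136878) = 0.607692
u(0.22) ≈ 0.6077

0.6077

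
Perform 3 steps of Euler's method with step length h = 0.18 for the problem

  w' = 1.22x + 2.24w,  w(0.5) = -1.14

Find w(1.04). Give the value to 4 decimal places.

-2.5351

Euler: w_{n+1} = w_n + h·f(x_n, w_n).
x=0.500000, w=-1.140000: f=-1.943600 → w ← -1.140000 + 0.18·(-1.943600) = -1.489848
x=0.680000, w=-1.489848: f=-2.507660 → w ← -1.489848 + 0.18·(-2.507660) = -1.941227
x=0.860000, w=-1.941227: f=-3.299148 → w ← -1.941227 + 0.18·(-3.299148) = -2.535073
w(1.04) ≈ -2.5351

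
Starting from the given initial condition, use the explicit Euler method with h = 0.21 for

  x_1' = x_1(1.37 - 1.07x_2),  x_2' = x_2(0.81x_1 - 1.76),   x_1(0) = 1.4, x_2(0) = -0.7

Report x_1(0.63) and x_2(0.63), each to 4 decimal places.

4.0939, -0.6639

Euler on (x_1,x_2): x_1_{n+1} = x_1_n + h·x_1', x_2_{n+1} = x_2_n + h·x_2'.
0.000000: (1.400000, -0.700000); f=(2.966600, 0.438200) → (2.022986, -0.607978)
0.210000: (2.022986, -0.607978); f=(4.087517, 0.073797) → (2.881365, -0.592481)
0.420000: (2.881365, -0.592481); f=(5.774123, -0.340028) → (4.093930, -0.663886)
(x_1(0.63), x_2(0.63)) ≈ (4.0939, -0.6639)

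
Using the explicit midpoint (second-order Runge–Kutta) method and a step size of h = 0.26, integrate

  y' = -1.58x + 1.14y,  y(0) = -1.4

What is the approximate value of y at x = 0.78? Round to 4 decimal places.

-4.0016

Midpoint: k1 = f(x_n, y_n); k2 = f(x_n + h/2, y_n + (h/2)·k1); y_{n+1} = y_n + h·k2.
x=0.000000, y=-1.400000:
  k1 = f(0.000000, -1.400000) = -1.596000
  k2 = f(0.130000, -1.607480) = -2.037927
  y ← -1.400000 + 0.26·(-2.037927) = -1.929861
x=0.260000, y=-1.929861:
  k1 = f(0.260000, -1.929861) = -2.610842
  k2 = f(0.390000, -2.269270) = -3.203168
  y ← -1.929861 + 0.26·(-3.203168) = -2.762685
x=0.520000, y=-2.762685:
  k1 = f(0.520000, -2.762685) = -3.971061
  k2 = f(0.650000, -3.278923) = -4.764972
  y ← -2.762685 + 0.26·(-4.764972) = -4.001578
y(0.78) ≈ -4.0016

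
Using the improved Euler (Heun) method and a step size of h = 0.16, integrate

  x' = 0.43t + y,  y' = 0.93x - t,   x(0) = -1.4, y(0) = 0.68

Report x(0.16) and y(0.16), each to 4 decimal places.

-1.3024, 0.4670

Heun on (x,y): k1 = f(t_n, state_n); k2 = f(t_n + h, state_n + h·k1); state_{n+1} = state_n + (h/2)·(k1 + k2).
0.000000: (-1.400000, 0.680000)
  k1 = (0.680000, -1.302000)
  predictor → (-1.291200, 0.471680)
  k2 = (0.540480, -1.360816)
  → (-1.302362, 0.466975)
(x(0.16), y(0.16)) ≈ (-1.3024, 0.4670)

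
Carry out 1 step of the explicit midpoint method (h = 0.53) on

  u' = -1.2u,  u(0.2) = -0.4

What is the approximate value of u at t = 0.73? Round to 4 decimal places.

-0.2265

Midpoint: k1 = f(t_n, u_n); k2 = f(t_n + h/2, u_n + (h/2)·k1); u_{n+1} = u_n + h·k2.
t=0.200000, u=-0.400000:
  k1 = f(0.200000, -0.400000) = 0.480000
  k2 = f(0.465000, -0.272800) = 0.327360
  u ← -0.400000 + 0.53·0.327360 = -0.226499
u(0.73) ≈ -0.2265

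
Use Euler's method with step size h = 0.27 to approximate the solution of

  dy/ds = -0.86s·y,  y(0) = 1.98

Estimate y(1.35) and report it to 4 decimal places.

Euler: y_{n+1} = y_n + h·f(s_n, y_n).
s=0.000000, y=1.980000: f=0.000000 → y ← 1.980000 + 0.27·0.000000 = 1.980000
s=0.270000, y=1.980000: f=-0.459756 → y ← 1.980000 + 0.27·(-0.459756) = 1.855866
s=0.540000, y=1.855866: f=-0.861864 → y ← 1.855866 + 0.27·(-0.861864) = 1.623163
s=0.810000, y=1.623163: f=-1.130695 → y ← 1.623163 + 0.27·(-1.130695) = 1.317875
s=1.080000, y=1.317875: f=-1.224042 → y ← 1.317875 + 0.27·(-1.224042) = 0.987384
y(1.35) ≈ 0.9874

0.9874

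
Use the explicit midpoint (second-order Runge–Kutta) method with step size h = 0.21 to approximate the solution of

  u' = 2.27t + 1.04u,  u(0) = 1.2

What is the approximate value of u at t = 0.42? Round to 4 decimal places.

Midpoint: k1 = f(t_n, u_n); k2 = f(t_n + h/2, u_n + (h/2)·k1); u_{n+1} = u_n + h·k2.
t=0.000000, u=1.200000:
  k1 = f(0.000000, 1.200000) = 1.248000
  k2 = f(0.105000, 1.331040) = 1.622632
  u ← 1.200000 + 0.21·1.622632 = 1.540753
t=0.210000, u=1.540753:
  k1 = f(0.210000, 1.540753) = 2.079083
  k2 = f(0.315000, 1.759056) = 2.544469
  u ← 1.540753 + 0.21·2.544469 = 2.075091
u(0.42) ≈ 2.0751

2.0751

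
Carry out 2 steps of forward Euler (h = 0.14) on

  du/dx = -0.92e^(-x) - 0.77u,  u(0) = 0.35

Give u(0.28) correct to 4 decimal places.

0.0517

Euler: u_{n+1} = u_n + h·f(x_n, u_n).
x=0.000000, u=0.350000: f=-1.189500 → u ← 0.350000 + 0.14·(-1.189500) = 0.183470
x=0.140000, u=0.183470: f=-0.941081 → u ← 0.183470 + 0.14·(-0.941081) = 0.051719
u(0.28) ≈ 0.0517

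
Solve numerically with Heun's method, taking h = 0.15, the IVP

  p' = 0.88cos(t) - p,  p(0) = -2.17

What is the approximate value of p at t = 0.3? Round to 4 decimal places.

Heun: k1 = f(t_n, p_n); k2 = f(t_n + h, p_n + h·k1); p_{n+1} = p_n + (h/2)·(k1 + k2).
t=0.000000, p=-2.170000:
  k1 = f(0.000000, -2.170000) = 3.050000
  k2 = f(0.150000, -1.712500) = 2.582619
  p ← -2.170000 + (0.15/2)·(3.050000 + 2.582619) = -1.747554
t=0.150000, p=-1.747554:
  k1 = f(0.150000, -1.747554) = 2.617672
  k2 = f(0.300000, -1.354903) = 2.195599
  p ← -1.747554 + (0.15/2)·(2.617672 + 2.195599) = -1.386558
p(0.3) ≈ -1.3866

-1.3866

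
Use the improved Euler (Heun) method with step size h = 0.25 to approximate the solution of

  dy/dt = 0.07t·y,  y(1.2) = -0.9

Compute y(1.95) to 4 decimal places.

Heun: k1 = f(t_n, y_n); k2 = f(t_n + h, y_n + h·k1); y_{n+1} = y_n + (h/2)·(k1 + k2).
t=1.200000, y=-0.900000:
  k1 = f(1.200000, -0.900000) = -0.075600
  k2 = f(1.450000, -0.918900) = -0.093268
  y ← -0.900000 + (0.25/2)·(-0.075600 + (-0.093268)) = -0.921109
t=1.450000, y=-0.921109:
  k1 = f(1.450000, -0.921109) = -0.093493
  k2 = f(1.700000, -0.944482) = -0.112393
  y ← -0.921109 + (0.25/2)·(-0.093493 + (-0.112393)) = -0.946844
t=1.700000, y=-0.946844:
  k1 = f(1.700000, -0.946844) = -0.112674
  k2 = f(1.950000, -0.975013) = -0.133089
  y ← -0.946844 + (0.25/2)·(-0.112674 + (-0.133089)) = -0.977565
y(1.95) ≈ -0.9776

-0.9776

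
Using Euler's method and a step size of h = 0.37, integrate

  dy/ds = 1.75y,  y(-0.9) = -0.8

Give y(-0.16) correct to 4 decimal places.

Euler: y_{n+1} = y_n + h·f(s_n, y_n).
s=-0.900000, y=-0.800000: f=-1.400000 → y ← -0.800000 + 0.37·(-1.400000) = -1.318000
s=-0.530000, y=-1.318000: f=-2.306500 → y ← -1.318000 + 0.37·(-2.306500) = -2.171405
y(-0.16) ≈ -2.1714

-2.1714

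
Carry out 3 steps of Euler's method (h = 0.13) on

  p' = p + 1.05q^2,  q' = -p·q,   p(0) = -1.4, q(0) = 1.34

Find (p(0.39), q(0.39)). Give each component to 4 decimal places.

-0.8483, 2.1415

Euler on (p,q): p_{n+1} = p_n + h·p', q_{n+1} = q_n + h·q'.
0.000000: (-1.400000, 1.340000); f=(0.485380, 1.876000) → (-1.336901, 1.583880)
0.130000: (-1.336901, 1.583880); f=(1.297209, 2.117490) → (-1.168263, 1.859154)
0.260000: (-1.168263, 1.859154); f=(2.461012, 2.171981) → (-0.848332, 2.141511)
(p(0.39), q(0.39)) ≈ (-0.8483, 2.1415)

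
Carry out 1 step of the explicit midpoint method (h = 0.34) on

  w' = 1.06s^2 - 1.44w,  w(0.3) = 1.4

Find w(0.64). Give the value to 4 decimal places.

Midpoint: k1 = f(s_n, w_n); k2 = f(s_n + h/2, w_n + (h/2)·k1); w_{n+1} = w_n + h·k2.
s=0.300000, w=1.400000:
  k1 = f(0.300000, 1.400000) = -1.920600
  k2 = f(0.470000, 1.073498) = -1.311683
  w ← 1.400000 + 0.34·(-1.311683) = 0.954028
w(0.64) ≈ 0.9540

0.9540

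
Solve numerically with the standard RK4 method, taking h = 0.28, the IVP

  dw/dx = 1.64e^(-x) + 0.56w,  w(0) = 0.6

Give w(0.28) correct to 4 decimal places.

RK4: k1 = f(x_n, w_n); k2 = f(x_n + h/2, w_n + (h/2)·k1); k3 = f(x_n + h/2, w_n + (h/2)·k2); k4 = f(x_n + h, w_n + h·k3); w_{n+1} = w_n + (h/6)·(k1 + 2k2 + 2k3 + k4).
x=0.000000, w=0.600000:
  k1 = f(0.000000, 0.600000) = 1.976000
  k2 = f(0.140000, 0.876640) = 1.916666
  k3 = f(0.140000, 0.868333) = 1.912014
  k4 = f(0.280000, 1.135364) = 1.875289
  w ← 0.600000 + (0.28/6)·(k1 + 2k2 + 2k3 + k4) = 1.137070
w(0.28) ≈ 1.1371

1.1371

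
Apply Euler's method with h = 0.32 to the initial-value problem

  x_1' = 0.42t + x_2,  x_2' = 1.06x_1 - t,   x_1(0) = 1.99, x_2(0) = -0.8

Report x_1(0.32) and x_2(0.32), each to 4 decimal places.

Euler on (x_1,x_2): x_1_{n+1} = x_1_n + h·x_1', x_2_{n+1} = x_2_n + h·x_2'.
0.000000: (1.990000, -0.800000); f=(-0.800000, 2.109400) → (1.734000, -0.124992)
(x_1(0.32), x_2(0.32)) ≈ (1.7340, -0.1250)

1.7340, -0.1250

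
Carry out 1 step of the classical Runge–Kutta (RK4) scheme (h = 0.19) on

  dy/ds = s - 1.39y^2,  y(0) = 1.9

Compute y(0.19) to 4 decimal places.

RK4: k1 = f(s_n, y_n); k2 = f(s_n + h/2, y_n + (h/2)·k1); k3 = f(s_n + h/2, y_n + (h/2)·k2); k4 = f(s_n + h, y_n + h·k3); y_{n+1} = y_n + (h/6)·(k1 + 2k2 + 2k3 + k4).
s=0.000000, y=1.900000:
  k1 = f(0.000000, 1.900000) = -5.017900
  k2 = f(0.095000, 1.423299) = -2.720836
  k3 = f(0.095000, 1.641521) = -3.650480
  k4 = f(0.190000, 1.206409) = -1.833037
  y ← 1.900000 + (0.19/6)·(k1 + 2k2 + 2k3 + k4) = 1.279537
y(0.19) ≈ 1.2795

1.2795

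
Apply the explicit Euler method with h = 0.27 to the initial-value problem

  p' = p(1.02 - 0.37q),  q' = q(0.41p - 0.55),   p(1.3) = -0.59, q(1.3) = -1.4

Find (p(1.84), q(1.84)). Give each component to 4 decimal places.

Euler on (p,q): p_{n+1} = p_n + h·p', q_{n+1} = q_n + h·q'.
1.300000: (-0.590000, -1.400000); f=(-0.907420, 1.108660) → (-0.835003, -1.100662)
1.570000: (-0.835003, -1.100662); f=(-1.191754, 0.982177) → (-1.156777, -0.835474)
(p(1.84), q(1.84)) ≈ (-1.1568, -0.8355)

-1.1568, -0.8355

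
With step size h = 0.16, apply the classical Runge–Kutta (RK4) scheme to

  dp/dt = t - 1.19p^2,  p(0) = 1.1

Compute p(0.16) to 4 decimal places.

0.9209

RK4: k1 = f(t_n, p_n); k2 = f(t_n + h/2, p_n + (h/2)·k1); k3 = f(t_n + h/2, p_n + (h/2)·k2); k4 = f(t_n + h, p_n + h·k3); p_{n+1} = p_n + (h/6)·(k1 + 2k2 + 2k3 + k4).
t=0.000000, p=1.100000:
  k1 = f(0.000000, 1.100000) = -1.439900
  k2 = f(0.080000, 0.984808) = -1.074118
  k3 = f(0.080000, 1.014071) = -1.143724
  k4 = f(0.160000, 0.917004) = -0.840667
  p ← 1.100000 + (0.16/6)·(k1 + 2k2 + 2k3 + k4) = 0.920900
p(0.16) ≈ 0.9209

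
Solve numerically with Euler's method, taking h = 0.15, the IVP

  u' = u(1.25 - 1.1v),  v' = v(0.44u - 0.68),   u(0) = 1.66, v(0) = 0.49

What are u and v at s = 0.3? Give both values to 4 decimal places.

Euler on (u,v): u_{n+1} = u_n + h·u', v_{n+1} = v_n + h·v'.
0.000000: (1.660000, 0.490000); f=(1.180260, 0.024696) → (1.837039, 0.493704)
0.150000: (1.837039, 0.493704); f=(1.298649, 0.063341) → (2.031836, 0.503206)
(u(0.3), v(0.3)) ≈ (2.0318, 0.5032)

2.0318, 0.5032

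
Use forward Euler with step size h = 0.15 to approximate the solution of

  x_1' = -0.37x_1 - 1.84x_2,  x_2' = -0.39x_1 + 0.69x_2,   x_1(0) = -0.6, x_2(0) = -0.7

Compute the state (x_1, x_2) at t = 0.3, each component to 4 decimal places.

-0.1493, -0.7918

Euler on (x_1,x_2): x_1_{n+1} = x_1_n + h·x_1', x_2_{n+1} = x_2_n + h·x_2'.
0.000000: (-0.600000, -0.700000); f=(1.510000, -0.249000) → (-0.373500, -0.737350)
0.150000: (-0.373500, -0.737350); f=(1.494919, -0.363106) → (-0.149262, -0.791816)
(x_1(0.3), x_2(0.3)) ≈ (-0.1493, -0.7918)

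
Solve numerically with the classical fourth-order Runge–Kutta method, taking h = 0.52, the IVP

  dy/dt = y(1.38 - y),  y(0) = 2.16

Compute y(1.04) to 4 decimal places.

1.5115

RK4: k1 = f(t_n, y_n); k2 = f(t_n + h/2, y_n + (h/2)·k1); k3 = f(t_n + h/2, y_n + (h/2)·k2); k4 = f(t_n + h, y_n + h·k3); y_{n+1} = y_n + (h/6)·(k1 + 2k2 + 2k3 + k4).
t=0.000000, y=2.160000:
  k1 = f(0.000000, 2.160000) = -1.684800
  k2 = f(0.260000, 1.721952) = -0.588825
  k3 = f(0.260000, 2.006906) = -1.258140
  k4 = f(0.520000, 1.505767) = -0.189376
  y ← 2.160000 + (0.52/6)·(k1 + 2k2 + 2k3 + k4) = 1.677431
t=0.520000, y=1.677431:
  k1 = f(0.520000, 1.677431) = -0.498920
  k2 = f(0.780000, 1.547712) = -0.259569
  k3 = f(0.780000, 1.609943) = -0.370195
  k4 = f(1.040000, 1.484930) = -0.155813
  y ← 1.677431 + (0.52/6)·(k1 + 2k2 + 2k3 + k4) = 1.511528
y(1.04) ≈ 1.5115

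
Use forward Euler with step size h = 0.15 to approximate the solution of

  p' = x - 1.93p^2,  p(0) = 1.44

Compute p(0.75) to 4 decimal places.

0.5515

Euler: p_{n+1} = p_n + h·f(x_n, p_n).
x=0.000000, p=1.440000: f=-4.002048 → p ← 1.440000 + 0.15·(-4.002048) = 0.839693
x=0.150000, p=0.839693: f=-1.210812 → p ← 0.839693 + 0.15·(-1.210812) = 0.658071
x=0.300000, p=0.658071: f=-0.535801 → p ← 0.658071 + 0.15·(-0.535801) = 0.577701
x=0.450000, p=0.577701: f=-0.194115 → p ← 0.577701 + 0.15·(-0.194115) = 0.548584
x=0.600000, p=0.548584: f=0.019178 → p ← 0.548584 + 0.15·0.019178 = 0.551460
p(0.75) ≈ 0.5515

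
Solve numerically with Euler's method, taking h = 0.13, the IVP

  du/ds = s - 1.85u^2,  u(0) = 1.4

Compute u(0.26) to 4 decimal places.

0.7381

Euler: u_{n+1} = u_n + h·f(s_n, u_n).
s=0.000000, u=1.400000: f=-3.626000 → u ← 1.400000 + 0.13·(-3.626000) = 0.928620
s=0.130000, u=0.928620: f=-1.465320 → u ← 0.928620 + 0.13·(-1.465320) = 0.738128
u(0.26) ≈ 0.7381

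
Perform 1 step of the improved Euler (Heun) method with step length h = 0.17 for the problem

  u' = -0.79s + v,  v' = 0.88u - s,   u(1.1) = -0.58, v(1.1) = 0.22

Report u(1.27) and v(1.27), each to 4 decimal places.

-0.7250, -0.0765

Heun on (u,v): k1 = f(s_n, state_n); k2 = f(s_n + h, state_n + h·k1); state_{n+1} = state_n + (h/2)·(k1 + k2).
1.100000: (-0.580000, 0.220000)
  k1 = (-0.649000, -1.610400)
  predictor → (-0.690330, -0.053768)
  k2 = (-1.057068, -1.877490)
  → (-0.725016, -0.076471)
(u(1.27), v(1.27)) ≈ (-0.7250, -0.0765)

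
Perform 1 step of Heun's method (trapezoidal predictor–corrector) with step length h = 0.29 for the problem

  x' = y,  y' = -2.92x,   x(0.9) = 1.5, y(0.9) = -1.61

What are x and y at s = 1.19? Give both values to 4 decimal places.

Heun on (x,y): k1 = f(s_n, state_n); k2 = f(s_n + h, state_n + h·k1); state_{n+1} = state_n + (h/2)·(k1 + k2).
0.900000: (1.500000, -1.610000)
  k1 = (-1.610000, -4.380000)
  predictor → (1.033100, -2.880200)
  k2 = (-2.880200, -3.016652)
  → (0.848921, -2.682515)
(x(1.19), y(1.19)) ≈ (0.8489, -2.6825)

0.8489, -2.6825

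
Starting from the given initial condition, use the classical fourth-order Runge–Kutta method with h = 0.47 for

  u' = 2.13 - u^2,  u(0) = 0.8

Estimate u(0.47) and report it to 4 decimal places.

1.2495

RK4: k1 = f(t_n, u_n); k2 = f(t_n + h/2, u_n + (h/2)·k1); k3 = f(t_n + h/2, u_n + (h/2)·k2); k4 = f(t_n + h, u_n + h·k3); u_{n+1} = u_n + (h/6)·(k1 + 2k2 + 2k3 + k4).
t=0.000000, u=0.800000:
  k1 = f(0.000000, 0.800000) = 1.490000
  k2 = f(0.235000, 1.150150) = 0.807155
  k3 = f(0.235000, 0.989681) = 1.150531
  k4 = f(0.470000, 1.340749) = 0.332391
  u ← 0.800000 + (0.47/6)·(k1 + 2k2 + 2k3 + k4) = 1.249458
u(0.47) ≈ 1.2495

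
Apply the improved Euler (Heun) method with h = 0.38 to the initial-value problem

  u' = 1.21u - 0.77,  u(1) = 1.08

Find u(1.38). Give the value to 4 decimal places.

1.3309

Heun: k1 = f(t_n, u_n); k2 = f(t_n + h, u_n + h·k1); u_{n+1} = u_n + (h/2)·(k1 + k2).
t=1.000000, u=1.080000:
  k1 = f(1.000000, 1.080000) = 0.536800
  k2 = f(1.380000, 1.283984) = 0.783621
  u ← 1.080000 + (0.38/2)·(0.536800 + 0.783621) = 1.330880
u(1.38) ≈ 1.3309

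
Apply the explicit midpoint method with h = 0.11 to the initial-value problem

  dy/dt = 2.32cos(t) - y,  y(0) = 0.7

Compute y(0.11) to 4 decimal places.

0.8680

Midpoint: k1 = f(t_n, y_n); k2 = f(t_n + h/2, y_n + (h/2)·k1); y_{n+1} = y_n + h·k2.
t=0.000000, y=0.700000:
  k1 = f(0.000000, 0.700000) = 1.620000
  k2 = f(0.055000, 0.789100) = 1.527392
  y ← 0.700000 + 0.11·1.527392 = 0.868013
y(0.11) ≈ 0.8680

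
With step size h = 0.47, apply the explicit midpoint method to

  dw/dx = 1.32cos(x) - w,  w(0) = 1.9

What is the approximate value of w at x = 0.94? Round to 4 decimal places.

1.4149

Midpoint: k1 = f(x_n, w_n); k2 = f(x_n + h/2, w_n + (h/2)·k1); w_{n+1} = w_n + h·k2.
x=0.000000, w=1.900000:
  k1 = f(0.000000, 1.900000) = -0.580000
  k2 = f(0.235000, 1.763700) = -0.479981
  w ← 1.900000 + 0.47·(-0.479981) = 1.674409
x=0.470000, w=1.674409:
  k1 = f(0.470000, 1.674409) = -0.497539
  k2 = f(0.705000, 1.557487) = -0.552160
  w ← 1.674409 + 0.47·(-0.552160) = 1.414894
w(0.94) ≈ 1.4149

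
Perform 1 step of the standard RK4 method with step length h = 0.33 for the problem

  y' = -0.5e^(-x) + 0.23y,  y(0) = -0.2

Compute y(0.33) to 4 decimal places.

-0.3621

RK4: k1 = f(x_n, y_n); k2 = f(x_n + h/2, y_n + (h/2)·k1); k3 = f(x_n + h/2, y_n + (h/2)·k2); k4 = f(x_n + h, y_n + h·k3); y_{n+1} = y_n + (h/6)·(k1 + 2k2 + 2k3 + k4).
x=0.000000, y=-0.200000:
  k1 = f(0.000000, -0.200000) = -0.546000
  k2 = f(0.165000, -0.290090) = -0.490668
  k3 = f(0.165000, -0.280960) = -0.488568
  k4 = f(0.330000, -0.361227) = -0.442544
  y ← -0.200000 + (0.33/6)·(k1 + 2k2 + 2k3 + k4) = -0.362086
y(0.33) ≈ -0.3621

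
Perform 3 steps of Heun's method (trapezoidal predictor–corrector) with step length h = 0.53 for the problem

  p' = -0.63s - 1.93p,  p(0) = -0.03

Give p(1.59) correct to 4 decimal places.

-0.3748

Heun: k1 = f(s_n, p_n); k2 = f(s_n + h, p_n + h·k1); p_{n+1} = p_n + (h/2)·(k1 + k2).
s=0.000000, p=-0.030000:
  k1 = f(0.000000, -0.030000) = 0.057900
  k2 = f(0.530000, 0.000687) = -0.335226
  p ← -0.030000 + (0.53/2)·(0.057900 + (-0.335226)) = -0.103491
s=0.530000, p=-0.103491:
  k1 = f(0.530000, -0.103491) = -0.134162
  k2 = f(1.060000, -0.174597) = -0.330828
  p ← -0.103491 + (0.53/2)·(-0.134162 + (-0.330828)) = -0.226714
s=1.060000, p=-0.226714:
  k1 = f(1.060000, -0.226714) = -0.230243
  k2 = f(1.590000, -0.348742) = -0.328627
  p ← -0.226714 + (0.53/2)·(-0.230243 + (-0.328627)) = -0.374814
p(1.59) ≈ -0.3748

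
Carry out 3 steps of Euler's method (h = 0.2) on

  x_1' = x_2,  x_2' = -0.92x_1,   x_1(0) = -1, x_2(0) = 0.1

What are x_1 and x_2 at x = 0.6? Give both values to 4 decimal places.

-0.8303, 0.6342

Euler on (x_1,x_2): x_1_{n+1} = x_1_n + h·x_1', x_2_{n+1} = x_2_n + h·x_2'.
0.000000: (-1.000000, 0.100000); f=(0.100000, 0.920000) → (-0.980000, 0.284000)
0.200000: (-0.980000, 0.284000); f=(0.284000, 0.901600) → (-0.923200, 0.464320)
0.400000: (-0.923200, 0.464320); f=(0.464320, 0.849344) → (-0.830336, 0.634189)
(x_1(0.6), x_2(0.6)) ≈ (-0.8303, 0.6342)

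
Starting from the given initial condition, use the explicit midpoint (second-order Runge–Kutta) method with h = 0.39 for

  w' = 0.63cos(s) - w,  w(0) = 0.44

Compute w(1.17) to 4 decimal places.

0.4469

Midpoint: k1 = f(s_n, w_n); k2 = f(s_n + h/2, w_n + (h/2)·k1); w_{n+1} = w_n + h·k2.
s=0.000000, w=0.440000:
  k1 = f(0.000000, 0.440000) = 0.190000
  k2 = f(0.195000, 0.477050) = 0.141010
  w ← 0.440000 + 0.39·0.141010 = 0.494994
s=0.390000, w=0.494994:
  k1 = f(0.390000, 0.494994) = 0.087699
  k2 = f(0.585000, 0.512095) = 0.013143
  w ← 0.494994 + 0.39·0.013143 = 0.500120
s=0.780000, w=0.500120:
  k1 = f(0.780000, 0.500120) = -0.052244
  k2 = f(0.975000, 0.489932) = -0.136396
  w ← 0.500120 + 0.39·(-0.136396) = 0.446925
w(1.17) ≈ 0.4469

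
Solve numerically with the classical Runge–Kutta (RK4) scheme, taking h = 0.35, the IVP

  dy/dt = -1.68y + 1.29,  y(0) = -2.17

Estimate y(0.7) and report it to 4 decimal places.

RK4: k1 = f(t_n, y_n); k2 = f(t_n + h/2, y_n + (h/2)·k1); k3 = f(t_n + h/2, y_n + (h/2)·k2); k4 = f(t_n + h, y_n + h·k3); y_{n+1} = y_n + (h/6)·(k1 + 2k2 + 2k3 + k4).
t=0.000000, y=-2.170000:
  k1 = f(0.000000, -2.170000) = 4.935600
  k2 = f(0.175000, -1.306270) = 3.484534
  k3 = f(0.175000, -1.560207) = 3.911147
  k4 = f(0.350000, -0.801099) = 2.635845
  y ← -2.170000 + (0.35/6)·(k1 + 2k2 + 2k3 + k4) = -0.865503
t=0.350000, y=-0.865503:
  k1 = f(0.350000, -0.865503) = 2.744045
  k2 = f(0.525000, -0.385295) = 1.937296
  k3 = f(0.525000, -0.526476) = 2.174480
  k4 = f(0.700000, -0.104435) = 1.465451
  y ← -0.865503 + (0.35/6)·(k1 + 2k2 + 2k3 + k4) = -0.140242
y(0.7) ≈ -0.1402

-0.1402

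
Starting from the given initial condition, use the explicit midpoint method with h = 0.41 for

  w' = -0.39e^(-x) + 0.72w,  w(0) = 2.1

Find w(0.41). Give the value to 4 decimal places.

2.6576

Midpoint: k1 = f(x_n, w_n); k2 = f(x_n + h/2, w_n + (h/2)·k1); w_{n+1} = w_n + h·k2.
x=0.000000, w=2.100000:
  k1 = f(0.000000, 2.100000) = 1.122000
  k2 = f(0.205000, 2.330010) = 1.359895
  w ← 2.100000 + 0.41·1.359895 = 2.657557
w(0.41) ≈ 2.6576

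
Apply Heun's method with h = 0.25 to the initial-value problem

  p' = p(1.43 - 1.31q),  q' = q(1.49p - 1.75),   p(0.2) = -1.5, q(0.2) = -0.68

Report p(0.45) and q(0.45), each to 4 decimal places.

Heun on (p,q): k1 = f(x_n, state_n); k2 = f(x_n + h, state_n + h·k1); state_{n+1} = state_n + (h/2)·(k1 + k2).
0.200000: (-1.500000, -0.680000)
  k1 = (-3.481200, 2.709800)
  predictor → (-2.370300, -0.002550)
  k2 = (-3.397447, 0.013468)
  → (-2.359831, -0.339591)
(p(0.45), q(0.45)) ≈ (-2.3598, -0.3396)

-2.3598, -0.3396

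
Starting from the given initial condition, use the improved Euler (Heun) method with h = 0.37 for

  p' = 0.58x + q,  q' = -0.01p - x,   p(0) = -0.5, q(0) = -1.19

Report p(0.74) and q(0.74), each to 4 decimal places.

-1.2705, -1.4571

Heun on (p,q): k1 = f(x_n, state_n); k2 = f(x_n + h, state_n + h·k1); state_{n+1} = state_n + (h/2)·(k1 + k2).
0.000000: (-0.500000, -1.190000)
  k1 = (-1.190000, 0.005000)
  predictor → (-0.940300, -1.188150)
  k2 = (-0.973550, -0.360597)
  → (-0.900257, -1.255785)
0.370000: (-0.900257, -1.255785)
  k1 = (-1.041185, -0.360997)
  predictor → (-1.285495, -1.389354)
  k2 = (-0.960154, -0.727145)
  → (-1.270505, -1.457092)
(p(0.74), q(0.74)) ≈ (-1.2705, -1.4571)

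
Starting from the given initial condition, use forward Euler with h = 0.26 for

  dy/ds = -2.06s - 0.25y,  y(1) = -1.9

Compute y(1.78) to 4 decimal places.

-3.4664

Euler: y_{n+1} = y_n + h·f(s_n, y_n).
s=1.000000, y=-1.900000: f=-1.585000 → y ← -1.900000 + 0.26·(-1.585000) = -2.312100
s=1.260000, y=-2.312100: f=-2.017575 → y ← -2.312100 + 0.26·(-2.017575) = -2.836670
s=1.520000, y=-2.836670: f=-2.422033 → y ← -2.836670 + 0.26·(-2.422033) = -3.466398
y(1.78) ≈ -3.4664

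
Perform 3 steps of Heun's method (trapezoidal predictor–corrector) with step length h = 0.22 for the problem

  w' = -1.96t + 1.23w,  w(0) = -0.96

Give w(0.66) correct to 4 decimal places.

Heun: k1 = f(t_n, w_n); k2 = f(t_n + h, w_n + h·k1); w_{n+1} = w_n + (h/2)·(k1 + k2).
t=0.000000, w=-0.960000:
  k1 = f(0.000000, -0.960000) = -1.180800
  k2 = f(0.220000, -1.219776) = -1.931524
  w ← -0.960000 + (0.22/2)·(-1.180800 + (-1.931524)) = -1.302356
t=0.220000, w=-1.302356:
  k1 = f(0.220000, -1.302356) = -2.033098
  k2 = f(0.440000, -1.749637) = -3.014454
  w ← -1.302356 + (0.22/2)·(-2.033098 + (-3.014454)) = -1.857586
t=0.440000, w=-1.857586:
  k1 = f(0.440000, -1.857586) = -3.147231
  k2 = f(0.660000, -2.549977) = -4.430072
  w ← -1.857586 + (0.22/2)·(-3.147231 + (-4.430072)) = -2.691090
w(0.66) ≈ -2.6911

-2.6911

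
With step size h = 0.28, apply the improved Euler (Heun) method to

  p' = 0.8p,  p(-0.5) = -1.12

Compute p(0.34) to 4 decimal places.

Heun: k1 = f(t_n, p_n); k2 = f(t_n + h, p_n + h·k1); p_{n+1} = p_n + (h/2)·(k1 + k2).
t=-0.500000, p=-1.120000:
  k1 = f(-0.500000, -1.120000) = -0.896000
  k2 = f(-0.220000, -1.370880) = -1.096704
  p ← -1.120000 + (0.28/2)·(-0.896000 + (-1.096704)) = -1.398979
t=-0.220000, p=-1.398979:
  k1 = f(-0.220000, -1.398979) = -1.119183
  k2 = f(0.060000, -1.712350) = -1.369880
  p ← -1.398979 + (0.28/2)·(-1.119183 + (-1.369880)) = -1.747447
t=0.060000, p=-1.747447:
  k1 = f(0.060000, -1.747447) = -1.397958
  k2 = f(0.340000, -2.138876) = -1.711100
  p ← -1.747447 + (0.28/2)·(-1.397958 + (-1.711100)) = -2.182715
p(0.34) ≈ -2.1827

-2.1827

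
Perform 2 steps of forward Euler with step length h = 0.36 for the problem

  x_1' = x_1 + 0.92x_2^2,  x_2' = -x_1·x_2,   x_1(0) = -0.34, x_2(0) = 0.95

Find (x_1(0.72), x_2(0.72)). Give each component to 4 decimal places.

0.1542, 1.1290

Euler on (x_1,x_2): x_1_{n+1} = x_1_n + h·x_1', x_2_{n+1} = x_2_n + h·x_2'.
0.000000: (-0.340000, 0.950000); f=(0.490300, 0.323000) → (-0.163492, 1.066280)
0.360000: (-0.163492, 1.066280); f=(0.882505, 0.174328) → (0.154210, 1.129038)
(x_1(0.72), x_2(0.72)) ≈ (0.1542, 1.1290)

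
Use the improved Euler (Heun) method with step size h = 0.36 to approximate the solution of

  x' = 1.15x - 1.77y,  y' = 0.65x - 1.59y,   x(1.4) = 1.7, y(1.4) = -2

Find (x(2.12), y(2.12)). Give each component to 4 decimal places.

5.5167, 0.4299

Heun on (x,y): k1 = f(t_n, state_n); k2 = f(t_n + h, state_n + h·k1); state_{n+1} = state_n + (h/2)·(k1 + k2).
1.400000: (1.700000, -2.000000)
  k1 = (5.495000, 4.285000)
  predictor → (3.678200, -0.457400)
  k2 = (5.039528, 3.118096)
  → (3.596215, -0.667443)
1.760000: (3.596215, -0.667443)
  k1 = (5.317021, 3.398774)
  predictor → (5.510343, 0.556116)
  k2 = (5.352569, 2.697499)
  → (5.516741, 0.429886)
(x(2.12), y(2.12)) ≈ (5.5167, 0.4299)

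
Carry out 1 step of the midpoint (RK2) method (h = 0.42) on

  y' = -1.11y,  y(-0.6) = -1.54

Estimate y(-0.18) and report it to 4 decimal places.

Midpoint: k1 = f(x_n, y_n); k2 = f(x_n + h/2, y_n + (h/2)·k1); y_{n+1} = y_n + h·k2.
x=-0.600000, y=-1.540000:
  k1 = f(-0.600000, -1.540000) = 1.709400
  k2 = f(-0.390000, -1.181026) = 1.310939
  y ← -1.540000 + 0.42·1.310939 = -0.989406
y(-0.18) ≈ -0.9894

-0.9894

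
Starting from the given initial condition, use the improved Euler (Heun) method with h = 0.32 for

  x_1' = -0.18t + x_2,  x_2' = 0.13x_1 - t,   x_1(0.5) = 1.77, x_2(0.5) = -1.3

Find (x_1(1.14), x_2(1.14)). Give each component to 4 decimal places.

0.7494, -1.7169

Heun on (x_1,x_2): k1 = f(t_n, state_n); k2 = f(t_n + h, state_n + h·k1); state_{n+1} = state_n + (h/2)·(k1 + k2).
0.500000: (1.770000, -1.300000)
  k1 = (-1.390000, -0.269900)
  predictor → (1.325200, -1.386368)
  k2 = (-1.533968, -0.647724)
  → (1.302165, -1.446820)
0.820000: (1.302165, -1.446820)
  k1 = (-1.594420, -0.650719)
  predictor → (0.791951, -1.655050)
  k2 = (-1.860250, -1.037046)
  → (0.749418, -1.716862)
(x_1(1.14), x_2(1.14)) ≈ (0.7494, -1.7169)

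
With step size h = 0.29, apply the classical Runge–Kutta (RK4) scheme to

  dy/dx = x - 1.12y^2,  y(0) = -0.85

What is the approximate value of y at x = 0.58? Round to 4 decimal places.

RK4: k1 = f(x_n, y_n); k2 = f(x_n + h/2, y_n + (h/2)·k1); k3 = f(x_n + h/2, y_n + (h/2)·k2); k4 = f(x_n + h, y_n + h·k3); y_{n+1} = y_n + (h/6)·(k1 + 2k2 + 2k3 + k4).
x=0.000000, y=-0.850000:
  k1 = f(0.000000, -0.850000) = -0.809200
  k2 = f(0.145000, -0.967334) = -0.903023
  k3 = f(0.145000, -0.980938) = -0.932709
  k4 = f(0.290000, -1.120486) = -1.116146
  y ← -0.850000 + (0.29/6)·(k1 + 2k2 + 2k3 + k4) = -1.120513
x=0.290000, y=-1.120513:
  k1 = f(0.290000, -1.120513) = -1.116214
  k2 = f(0.435000, -1.282364) = -1.406791
  k3 = f(0.435000, -1.324497) = -1.529808
  k4 = f(0.580000, -1.564157) = -2.160177
  y ← -1.120513 + (0.29/6)·(k1 + 2k2 + 2k3 + k4) = -1.562743
y(0.58) ≈ -1.5627

-1.5627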